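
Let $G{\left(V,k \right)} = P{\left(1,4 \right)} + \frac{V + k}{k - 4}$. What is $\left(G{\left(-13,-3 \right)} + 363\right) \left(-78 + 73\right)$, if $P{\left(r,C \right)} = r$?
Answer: $- \frac{12820}{7} \approx -1831.4$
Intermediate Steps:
$G{\left(V,k \right)} = 1 + \frac{V + k}{-4 + k}$ ($G{\left(V,k \right)} = 1 + \frac{V + k}{k - 4} = 1 + \frac{V + k}{-4 + k}$)
$\left(G{\left(-13,-3 \right)} + 363\right) \left(-78 + 73\right) = \left(\frac{-4 - 13 + 2 \left(-3\right)}{-4 - 3} + 363\right) \left(-78 + 73\right) = \left(\frac{-4 - 13 - 6}{-7} + 363\right) \left(-5\right) = \left(\left(- \frac{1}{7}\right) \left(-23\right) + 363\right) \left(-5\right) = \left(\frac{23}{7} + 363\right) \left(-5\right) = \frac{2564}{7} \left(-5\right) = - \frac{12820}{7}$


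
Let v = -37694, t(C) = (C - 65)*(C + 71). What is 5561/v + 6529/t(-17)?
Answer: -135364117/83454516 ≈ -1.6220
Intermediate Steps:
t(C) = (-65 + C)*(71 + C)
5561/v + 6529/t(-17) = 5561/(-37694) + 6529/(-4615 + (-17)**2 + 6*(-17)) = 5561*(-1/37694) + 6529/(-4615 + 289 - 102) = -5561/37694 + 6529/(-4428) = -5561/37694 + 6529*(-1/4428) = -5561/37694 - 6529/4428 = -135364117/83454516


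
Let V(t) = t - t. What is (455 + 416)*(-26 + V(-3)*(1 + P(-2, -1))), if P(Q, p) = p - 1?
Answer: -22646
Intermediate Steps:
V(t) = 0
P(Q, p) = -1 + p
(455 + 416)*(-26 + V(-3)*(1 + P(-2, -1))) = (455 + 416)*(-26 + 0*(1 + (-1 - 1))) = 871*(-26 + 0*(1 - 2)) = 871*(-26 + 0*(-1)) = 871*(-26 + 0) = 871*(-26) = -22646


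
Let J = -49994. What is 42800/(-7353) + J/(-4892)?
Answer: 79114141/17985438 ≈ 4.3988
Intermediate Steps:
42800/(-7353) + J/(-4892) = 42800/(-7353) - 49994/(-4892) = 42800*(-1/7353) - 49994*(-1/4892) = -42800/7353 + 24997/2446 = 79114141/17985438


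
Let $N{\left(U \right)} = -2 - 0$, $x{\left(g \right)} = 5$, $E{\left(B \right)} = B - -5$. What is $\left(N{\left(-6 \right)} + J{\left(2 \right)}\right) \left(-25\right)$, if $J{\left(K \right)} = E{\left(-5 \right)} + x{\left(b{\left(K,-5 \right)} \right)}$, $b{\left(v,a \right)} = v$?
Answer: $-75$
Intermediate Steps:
$E{\left(B \right)} = 5 + B$ ($E{\left(B \right)} = B + 5 = 5 + B$)
$N{\left(U \right)} = -2$ ($N{\left(U \right)} = -2 + 0 = -2$)
$J{\left(K \right)} = 5$ ($J{\left(K \right)} = \left(5 - 5\right) + 5 = 0 + 5 = 5$)
$\left(N{\left(-6 \right)} + J{\left(2 \right)}\right) \left(-25\right) = \left(-2 + 5\right) \left(-25\right) = 3 \left(-25\right) = -75$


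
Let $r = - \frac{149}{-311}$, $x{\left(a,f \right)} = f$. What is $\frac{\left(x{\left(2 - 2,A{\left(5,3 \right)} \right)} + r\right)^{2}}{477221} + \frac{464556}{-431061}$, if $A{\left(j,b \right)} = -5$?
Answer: $- \frac{7147264987954200}{6632202864601267} \approx -1.0777$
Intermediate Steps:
$r = \frac{149}{311}$ ($r = \left(-149\right) \left(- \frac{1}{311}\right) = \frac{149}{311} \approx 0.4791$)
$\frac{\left(x{\left(2 - 2,A{\left(5,3 \right)} \right)} + r\right)^{2}}{477221} + \frac{464556}{-431061} = \frac{\left(-5 + \frac{149}{311}\right)^{2}}{477221} + \frac{464556}{-431061} = \left(- \frac{1406}{311}\right)^{2} \cdot \frac{1}{477221} + 464556 \left(- \frac{1}{431061}\right) = \frac{1976836}{96721} \cdot \frac{1}{477221} - \frac{154852}{143687} = \frac{1976836}{46157292341} - \frac{154852}{143687} = - \frac{7147264987954200}{6632202864601267}$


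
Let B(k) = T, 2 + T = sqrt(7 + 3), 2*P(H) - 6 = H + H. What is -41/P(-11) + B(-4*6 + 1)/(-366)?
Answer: 7511/1464 - sqrt(10)/366 ≈ 5.1218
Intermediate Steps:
P(H) = 3 + H (P(H) = 3 + (H + H)/2 = 3 + (2*H)/2 = 3 + H)
T = -2 + sqrt(10) (T = -2 + sqrt(7 + 3) = -2 + sqrt(10) ≈ 1.1623)
B(k) = -2 + sqrt(10)
-41/P(-11) + B(-4*6 + 1)/(-366) = -41/(3 - 11) + (-2 + sqrt(10))/(-366) = -41/(-8) + (-2 + sqrt(10))*(-1/366) = -41*(-1/8) + (1/183 - sqrt(10)/366) = 41/8 + (1/183 - sqrt(10)/366) = 7511/1464 - sqrt(10)/366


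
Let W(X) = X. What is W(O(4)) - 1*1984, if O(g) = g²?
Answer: -1968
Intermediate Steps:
W(O(4)) - 1*1984 = 4² - 1*1984 = 16 - 1984 = -1968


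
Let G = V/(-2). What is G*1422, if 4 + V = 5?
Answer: -711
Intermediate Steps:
V = 1 (V = -4 + 5 = 1)
G = -½ (G = 1/(-2) = 1*(-½) = -½ ≈ -0.50000)
G*1422 = -½*1422 = -711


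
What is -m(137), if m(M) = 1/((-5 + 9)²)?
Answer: -1/16 ≈ -0.062500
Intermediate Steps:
m(M) = 1/16 (m(M) = 1/(4²) = 1/16)
-m(137) = -1*1/16 = -1/16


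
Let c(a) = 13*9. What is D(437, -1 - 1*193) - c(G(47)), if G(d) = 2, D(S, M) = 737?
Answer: 620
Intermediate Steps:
c(a) = 117
D(437, -1 - 1*193) - c(G(47)) = 737 - 1*117 = 737 - 117 = 620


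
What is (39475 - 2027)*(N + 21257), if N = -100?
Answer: 792287336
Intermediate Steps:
(39475 - 2027)*(N + 21257) = (39475 - 2027)*(-100 + 21257) = 37448*21157 = 792287336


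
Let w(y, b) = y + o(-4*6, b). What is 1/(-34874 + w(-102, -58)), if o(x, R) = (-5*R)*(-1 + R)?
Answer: -1/52086 ≈ -1.9199e-5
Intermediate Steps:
o(x, R) = -5*R*(-1 + R)
w(y, b) = y + 5*b*(1 - b)
1/(-34874 + w(-102, -58)) = 1/(-34874 + (-102 - 5*(-58)*(-1 - 58))) = 1/(-34874 + (-102 - 5*(-58)*(-59))) = 1/(-34874 + (-102 - 17110)) = 1/(-34874 - 17212) = 1/(-52086) = -1/52086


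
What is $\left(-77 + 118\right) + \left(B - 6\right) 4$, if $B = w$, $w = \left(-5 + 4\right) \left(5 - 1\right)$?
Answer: $1$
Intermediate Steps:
$w = -4$ ($w = \left(-1\right) 4 = -4$)
$B = -4$
$\left(-77 + 118\right) + \left(B - 6\right) 4 = \left(-77 + 118\right) + \left(-4 - 6\right) 4 = 41 - 40 = 1$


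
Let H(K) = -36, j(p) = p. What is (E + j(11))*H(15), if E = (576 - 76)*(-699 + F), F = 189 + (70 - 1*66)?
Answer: 9107604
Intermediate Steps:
F = 193 (F = 189 + (70 - 66) = 189 + 4 = 193)
E = -253000 (E = (576 - 76)*(-699 + 193) = 500*(-506) = -253000)
(E + j(11))*H(15) = (-253000 + 11)*(-36) = -252989*(-36) = 9107604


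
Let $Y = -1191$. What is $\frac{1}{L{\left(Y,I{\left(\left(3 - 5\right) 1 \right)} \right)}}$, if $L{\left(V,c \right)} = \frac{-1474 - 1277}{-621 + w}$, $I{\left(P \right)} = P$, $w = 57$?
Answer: $\frac{188}{917} \approx 0.20502$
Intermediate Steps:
$L{\left(V,c \right)} = \frac{917}{188}$ ($L{\left(V,c \right)} = \frac{-1474 - 1277}{-621 + 57} = - \frac{2751}{-564} = \left(-2751\right) \left(- \frac{1}{564}\right) = \frac{917}{188}$)
$\frac{1}{L{\left(Y,I{\left(\left(3 - 5\right) 1 \right)} \right)}} = \frac{1}{\frac{917}{188}} = \frac{188}{917}$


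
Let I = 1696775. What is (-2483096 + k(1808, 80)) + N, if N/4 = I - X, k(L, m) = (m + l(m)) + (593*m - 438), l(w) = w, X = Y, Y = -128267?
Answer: 4864234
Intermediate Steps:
X = -128267
k(L, m) = -438 + 595*m (k(L, m) = (m + m) + (593*m - 438) = 2*m + (-438 + 593*m) = -438 + 595*m)
N = 7300168 (N = 4*(1696775 - 1*(-128267)) = 4*(1696775 + 128267) = 4*1825042 = 7300168)
(-2483096 + k(1808, 80)) + N = (-2483096 + (-438 + 595*80)) + 7300168 = (-2483096 + (-438 + 47600)) + 7300168 = (-2483096 + 47162) + 7300168 = -2435934 + 7300168 = 4864234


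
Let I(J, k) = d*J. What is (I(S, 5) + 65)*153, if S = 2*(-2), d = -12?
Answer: 17289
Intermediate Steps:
S = -4
I(J, k) = -12*J
(I(S, 5) + 65)*153 = (-12*(-4) + 65)*153 = (48 + 65)*153 = 113*153 = 17289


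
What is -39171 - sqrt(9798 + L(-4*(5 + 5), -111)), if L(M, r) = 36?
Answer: -39171 - sqrt(9834) ≈ -39270.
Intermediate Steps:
-39171 - sqrt(9798 + L(-4*(5 + 5), -111)) = -39171 - sqrt(9798 + 36) = -39171 - sqrt(9834)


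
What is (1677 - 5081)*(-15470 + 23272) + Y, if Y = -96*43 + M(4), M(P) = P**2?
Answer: -26562120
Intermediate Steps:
Y = -4112 (Y = -96*43 + 4**2 = -4128 + 16 = -4112)
(1677 - 5081)*(-15470 + 23272) + Y = (1677 - 5081)*(-15470 + 23272) - 4112 = -3404*7802 - 4112 = -26558008 - 4112 = -26562120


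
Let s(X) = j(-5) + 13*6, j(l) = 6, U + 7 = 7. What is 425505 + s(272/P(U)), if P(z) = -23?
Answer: 425589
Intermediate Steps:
U = 0 (U = -7 + 7 = 0)
s(X) = 84 (s(X) = 6 + 13*6 = 6 + 78 = 84)
425505 + s(272/P(U)) = 425505 + 84 = 425589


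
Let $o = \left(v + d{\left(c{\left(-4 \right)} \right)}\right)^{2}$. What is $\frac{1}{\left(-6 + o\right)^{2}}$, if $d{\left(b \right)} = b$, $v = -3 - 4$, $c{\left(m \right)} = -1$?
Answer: $\frac{1}{3364} \approx 0.00029727$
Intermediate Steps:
$v = -7$
$o = 64$ ($o = \left(-7 - 1\right)^{2} = \left(-8\right)^{2} = 64$)
$\frac{1}{\left(-6 + o\right)^{2}} = \frac{1}{\left(-6 + 64\right)^{2}} = \frac{1}{58^{2}} = \frac{1}{3364}$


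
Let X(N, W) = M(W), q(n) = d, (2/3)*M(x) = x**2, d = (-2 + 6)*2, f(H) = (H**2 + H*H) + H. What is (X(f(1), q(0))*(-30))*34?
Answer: -97920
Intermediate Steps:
f(H) = H + 2*H**2 (f(H) = (H**2 + H**2) + H = 2*H**2 + H = H + 2*H**2)
d = 8 (d = 4*2 = 8)
M(x) = 3*x**2/2
q(n) = 8
X(N, W) = 3*W**2/2
(X(f(1), q(0))*(-30))*34 = (((3/2)*8**2)*(-30))*34 = (((3/2)*64)*(-30))*34 = (96*(-30))*34 = -2880*34 = -97920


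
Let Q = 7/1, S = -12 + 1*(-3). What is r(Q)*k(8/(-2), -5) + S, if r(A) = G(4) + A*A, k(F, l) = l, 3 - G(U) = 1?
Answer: -270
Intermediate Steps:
G(U) = 2 (G(U) = 3 - 1*1 = 3 - 1 = 2)
S = -15 (S = -12 - 3 = -15)
Q = 7 (Q = 7*1 = 7)
r(A) = 2 + A² (r(A) = 2 + A*A = 2 + A²)
r(Q)*k(8/(-2), -5) + S = (2 + 7²)*(-5) - 15 = (2 + 49)*(-5) - 15 = 51*(-5) - 15 = -255 - 15 = -270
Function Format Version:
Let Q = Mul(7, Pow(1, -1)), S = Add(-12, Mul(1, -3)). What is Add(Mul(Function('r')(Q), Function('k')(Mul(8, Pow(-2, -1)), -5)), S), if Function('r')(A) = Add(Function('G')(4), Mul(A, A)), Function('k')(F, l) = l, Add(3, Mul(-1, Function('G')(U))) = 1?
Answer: -270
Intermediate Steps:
Function('G')(U) = 2 (Function('G')(U) = Add(3, Mul(-1, 1)) = Add(3, -1) = 2)
S = -15 (S = Add(-12, -3) = -15)
Q = 7 (Q = Mul(7, 1) = 7)
Function('r')(A) = Add(2, Pow(A, 2)) (Function('r')(A) = Add(2, Mul(A, A)) = Add(2, Pow(A, 2)))
Add(Mul(Function('r')(Q), Function('k')(Mul(8, Pow(-2, -1)), -5)), S) = Add(Mul(Add(2, Pow(7, 2)), -5), -15) = Add(Mul(Add(2, 49), -5), -15) = Add(Mul(51, -5), -15) = Add(-255, -15) = -270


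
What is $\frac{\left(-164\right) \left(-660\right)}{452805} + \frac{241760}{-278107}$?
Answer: $- \frac{5291189008}{8395216009} \approx -0.63026$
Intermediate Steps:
$\frac{\left(-164\right) \left(-660\right)}{452805} + \frac{241760}{-278107} = 108240 \cdot \frac{1}{452805} + 241760 \left(- \frac{1}{278107}\right) = \frac{7216}{30187} - \frac{241760}{278107} = - \frac{5291189008}{8395216009}$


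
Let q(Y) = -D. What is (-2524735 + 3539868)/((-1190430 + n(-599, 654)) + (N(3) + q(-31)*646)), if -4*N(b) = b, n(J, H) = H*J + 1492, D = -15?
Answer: -4060532/6283979 ≈ -0.64617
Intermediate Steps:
n(J, H) = 1492 + H*J
N(b) = -b/4
q(Y) = 15 (q(Y) = -1*(-15) = 15)
(-2524735 + 3539868)/((-1190430 + n(-599, 654)) + (N(3) + q(-31)*646)) = (-2524735 + 3539868)/((-1190430 + (1492 + 654*(-599))) + (-1/4*3 + 15*646)) = 1015133/((-1190430 + (1492 - 391746)) + (-3/4 + 9690)) = 1015133/((-1190430 - 390254) + 38757/4) = 1015133/(-1580684 + 38757/4) = 1015133/(-6283979/4) = 1015133*(-4/6283979) = -4060532/6283979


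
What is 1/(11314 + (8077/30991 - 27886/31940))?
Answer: 494926270/5599292700957 ≈ 8.8391e-5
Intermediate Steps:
1/(11314 + (8077/30991 - 27886/31940)) = 1/(11314 + (8077*(1/30991) - 27886*1/31940)) = 1/(11314 + (8077/30991 - 13943/15970)) = 1/(11314 - 303117823/494926270) = 1/(5599292700957/494926270) = 494926270/5599292700957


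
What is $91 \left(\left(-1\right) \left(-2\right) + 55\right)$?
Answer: $5187$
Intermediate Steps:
$91 \left(\left(-1\right) \left(-2\right) + 55\right) = 91 \left(2 + 55\right) = 91 \cdot 57 = 5187$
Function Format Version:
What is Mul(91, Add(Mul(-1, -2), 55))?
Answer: 5187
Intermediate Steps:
Mul(91, Add(Mul(-1, -2), 55)) = Mul(91, Add(2, 55)) = Mul(91, 57) = 5187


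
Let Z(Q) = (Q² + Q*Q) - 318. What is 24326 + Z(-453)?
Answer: 434426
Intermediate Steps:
Z(Q) = -318 + 2*Q² (Z(Q) = (Q² + Q²) - 318 = 2*Q² - 318 = -318 + 2*Q²)
24326 + Z(-453) = 24326 + (-318 + 2*(-453)²) = 24326 + (-318 + 2*205209) = 24326 + (-318 + 410418) = 24326 + 410100 = 434426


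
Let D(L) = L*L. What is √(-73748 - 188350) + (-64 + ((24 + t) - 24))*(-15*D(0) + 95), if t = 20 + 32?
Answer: -1140 + 3*I*√29122 ≈ -1140.0 + 511.96*I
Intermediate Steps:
t = 52
D(L) = L²
√(-73748 - 188350) + (-64 + ((24 + t) - 24))*(-15*D(0) + 95) = √(-73748 - 188350) + (-64 + ((24 + 52) - 24))*(-15*0² + 95) = √(-262098) + (-64 + (76 - 24))*(-15*0 + 95) = 3*I*√29122 + (-64 + 52)*(0 + 95) = 3*I*√29122 - 12*95 = 3*I*√29122 - 1140 = -1140 + 3*I*√29122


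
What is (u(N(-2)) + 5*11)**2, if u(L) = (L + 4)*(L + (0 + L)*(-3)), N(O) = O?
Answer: 3969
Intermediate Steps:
u(L) = -2*L*(4 + L) (u(L) = (4 + L)*(L + L*(-3)) = (4 + L)*(L - 3*L) = (4 + L)*(-2*L) = -2*L*(4 + L))
(u(N(-2)) + 5*11)**2 = (-2*(-2)*(4 - 2) + 5*11)**2 = (-2*(-2)*2 + 55)**2 = (8 + 55)**2 = 63**2 = 3969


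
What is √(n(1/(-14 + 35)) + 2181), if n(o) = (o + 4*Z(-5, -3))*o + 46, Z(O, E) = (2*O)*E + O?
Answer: 4*√61513/21 ≈ 47.242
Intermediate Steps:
Z(O, E) = O + 2*E*O (Z(O, E) = 2*E*O + O = O + 2*E*O)
n(o) = 46 + o*(100 + o) (n(o) = (o + 4*(-5*(1 + 2*(-3))))*o + 46 = (o + 4*(-5*(1 - 6)))*o + 46 = (o + 4*(-5*(-5)))*o + 46 = (o + 4*25)*o + 46 = (o + 100)*o + 46 = (100 + o)*o + 46 = o*(100 + o) + 46 = 46 + o*(100 + o))
√(n(1/(-14 + 35)) + 2181) = √((46 + (1/(-14 + 35))² + 100/(-14 + 35)) + 2181) = √((46 + (1/21)² + 100/21) + 2181) = √((46 + (1/21)² + 100*(1/21)) + 2181) = √((46 + 1/441 + 100/21) + 2181) = √(22387/441 + 2181) = √(984208/441) = 4*√61513/21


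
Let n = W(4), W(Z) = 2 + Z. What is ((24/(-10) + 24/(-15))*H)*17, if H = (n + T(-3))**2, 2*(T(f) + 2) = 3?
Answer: -2057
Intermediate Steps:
T(f) = -1/2 (T(f) = -2 + (1/2)*3 = -2 + 3/2 = -1/2)
n = 6 (n = 2 + 4 = 6)
H = 121/4 (H = (6 - 1/2)**2 = (11/2)**2 = 121/4 ≈ 30.250)
((24/(-10) + 24/(-15))*H)*17 = ((24/(-10) + 24/(-15))*(121/4))*17 = ((24*(-1/10) + 24*(-1/15))*(121/4))*17 = ((-12/5 - 8/5)*(121/4))*17 = -4*121/4*17 = -121*17 = -2057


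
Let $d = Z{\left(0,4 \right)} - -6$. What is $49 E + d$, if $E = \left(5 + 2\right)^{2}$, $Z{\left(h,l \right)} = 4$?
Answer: $2411$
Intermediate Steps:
$d = 10$ ($d = 4 - -6 = 4 + 6 = 10$)
$E = 49$ ($E = 7^{2} = 49$)
$49 E + d = 49 \cdot 49 + 10 = 2401 + 10 = 2411$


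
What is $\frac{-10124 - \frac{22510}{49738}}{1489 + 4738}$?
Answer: $- \frac{251785011}{154859263} \approx -1.6259$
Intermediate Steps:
$\frac{-10124 - \frac{22510}{49738}}{1489 + 4738} = \frac{-10124 - \frac{11255}{24869}}{6227} = \left(-10124 - \frac{11255}{24869}\right) \frac{1}{6227} = \left(- \frac{251785011}{24869}\right) \frac{1}{6227} = - \frac{251785011}{154859263}$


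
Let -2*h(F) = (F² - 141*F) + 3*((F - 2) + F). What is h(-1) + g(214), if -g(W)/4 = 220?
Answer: -945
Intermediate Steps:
g(W) = -880 (g(W) = -4*220 = -880)
h(F) = 3 - F²/2 + 135*F/2 (h(F) = -((F² - 141*F) + 3*((F - 2) + F))/2 = -((F² - 141*F) + 3*((-2 + F) + F))/2 = -((F² - 141*F) + 3*(-2 + 2*F))/2 = -((F² - 141*F) + (-6 + 6*F))/2 = -(-6 + F² - 135*F)/2 = 3 - F²/2 + 135*F/2)
h(-1) + g(214) = (3 - ½*(-1)² + (135/2)*(-1)) - 880 = (3 - ½*1 - 135/2) - 880 = (3 - ½ - 135/2) - 880 = -65 - 880 = -945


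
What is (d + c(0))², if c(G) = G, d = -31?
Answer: 961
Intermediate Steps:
(d + c(0))² = (-31 + 0)² = (-31)² = 961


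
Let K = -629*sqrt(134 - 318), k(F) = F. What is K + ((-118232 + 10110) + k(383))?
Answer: -107739 - 1258*I*sqrt(46) ≈ -1.0774e+5 - 8532.2*I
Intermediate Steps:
K = -1258*I*sqrt(46) ≈ -8532.2*I
K + ((-118232 + 10110) + k(383)) = -1258*I*sqrt(46) + ((-118232 + 10110) + 383) = -1258*I*sqrt(46) + (-108122 + 383) = -1258*I*sqrt(46) - 107739 = -107739 - 1258*I*sqrt(46)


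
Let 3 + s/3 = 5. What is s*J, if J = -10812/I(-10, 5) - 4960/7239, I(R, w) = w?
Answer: -156585736/12065 ≈ -12979.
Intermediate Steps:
s = 6 (s = -9 + 3*5 = -9 + 15 = 6)
J = -78292868/36195 (J = -10812/5 - 4960/7239 = -78292868/36195 ≈ -2163.1)
s*J = 6*(-78292868/36195) = -156585736/12065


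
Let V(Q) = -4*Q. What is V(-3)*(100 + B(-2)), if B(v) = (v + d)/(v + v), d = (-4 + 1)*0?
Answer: 1206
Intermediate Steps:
d = 0 (d = -3*0 = 0)
B(v) = 1/2 (B(v) = (v + 0)/(v + v) = v/((2*v)) = v*(1/(2*v)) = 1/2)
V(-3)*(100 + B(-2)) = (-4*(-3))*(100 + 1/2) = 12*(201/2) = 1206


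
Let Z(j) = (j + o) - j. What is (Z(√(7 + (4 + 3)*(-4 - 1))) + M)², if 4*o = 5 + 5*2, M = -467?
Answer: 3433609/16 ≈ 2.1460e+5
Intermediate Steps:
o = 15/4 (o = (5 + 5*2)/4 = (5 + 10)/4 = (¼)*15 = 15/4 ≈ 3.7500)
Z(j) = 15/4 (Z(j) = (j + 15/4) - j = (15/4 + j) - j = 15/4)
(Z(√(7 + (4 + 3)*(-4 - 1))) + M)² = (15/4 - 467)² = (-1853/4)² = 3433609/16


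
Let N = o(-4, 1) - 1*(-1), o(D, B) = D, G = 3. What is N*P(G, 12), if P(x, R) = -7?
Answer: 21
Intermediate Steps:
N = -3 (N = -4 - 1*(-1) = -4 + 1 = -3)
N*P(G, 12) = -3*(-7) = 21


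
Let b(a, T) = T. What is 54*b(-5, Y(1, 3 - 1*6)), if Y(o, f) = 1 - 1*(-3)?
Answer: 216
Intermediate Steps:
Y(o, f) = 4 (Y(o, f) = 1 + 3 = 4)
54*b(-5, Y(1, 3 - 1*6)) = 54*4 = 216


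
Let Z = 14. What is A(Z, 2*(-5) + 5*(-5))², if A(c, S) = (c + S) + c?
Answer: 49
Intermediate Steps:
A(c, S) = S + 2*c (A(c, S) = (S + c) + c = S + 2*c)
A(Z, 2*(-5) + 5*(-5))² = ((2*(-5) + 5*(-5)) + 2*14)² = ((-10 - 25) + 28)² = (-35 + 28)² = (-7)² = 49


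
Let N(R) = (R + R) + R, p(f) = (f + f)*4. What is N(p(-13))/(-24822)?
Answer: 52/4137 ≈ 0.012569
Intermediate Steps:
p(f) = 8*f (p(f) = (2*f)*4 = 8*f)
N(R) = 3*R (N(R) = 2*R + R = 3*R)
N(p(-13))/(-24822) = (3*(8*(-13)))/(-24822) = (3*(-104))*(-1/24822) = -312*(-1/24822) = 52/4137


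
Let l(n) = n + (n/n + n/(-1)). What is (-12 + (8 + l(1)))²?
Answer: 9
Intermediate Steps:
l(n) = 1 (l(n) = n + (1 + n*(-1)) = n + (1 - n) = 1)
(-12 + (8 + l(1)))² = (-12 + (8 + 1))² = (-12 + 9)² = (-3)² = 9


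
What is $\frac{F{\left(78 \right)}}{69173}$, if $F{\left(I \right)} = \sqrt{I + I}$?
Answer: $\frac{2 \sqrt{39}}{69173} \approx 0.00018056$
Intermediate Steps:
$F{\left(I \right)} = \sqrt{2} \sqrt{I}$ ($F{\left(I \right)} = \sqrt{2 I} = \sqrt{2} \sqrt{I}$)
$\frac{F{\left(78 \right)}}{69173} = \frac{\sqrt{2} \sqrt{78}}{69173} = 2 \sqrt{39} \cdot \frac{1}{69173} = \frac{2 \sqrt{39}}{69173}$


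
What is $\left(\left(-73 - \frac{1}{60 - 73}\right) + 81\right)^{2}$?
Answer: $\frac{11025}{169} \approx 65.237$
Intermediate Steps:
$\left(\left(-73 - \frac{1}{60 - 73}\right) + 81\right)^{2} = \left(\left(-73 - \frac{1}{-13}\right) + 81\right)^{2} = \left(\left(-73 - - \frac{1}{13}\right) + 81\right)^{2} = \left(\left(-73 + \frac{1}{13}\right) + 81\right)^{2} = \left(- \frac{948}{13} + 81\right)^{2} = \left(\frac{105}{13}\right)^{2} = \frac{11025}{169}$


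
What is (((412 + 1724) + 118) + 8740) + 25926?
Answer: 36920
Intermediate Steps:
(((412 + 1724) + 118) + 8740) + 25926 = ((2136 + 118) + 8740) + 25926 = (2254 + 8740) + 25926 = 10994 + 25926 = 36920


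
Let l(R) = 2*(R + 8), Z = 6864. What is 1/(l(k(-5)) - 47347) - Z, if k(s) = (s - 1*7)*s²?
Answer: -328998385/47931 ≈ -6864.0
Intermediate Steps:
k(s) = s²*(-7 + s) (k(s) = (s - 7)*s² = (-7 + s)*s² = s²*(-7 + s))
l(R) = 16 + 2*R (l(R) = 2*(8 + R) = 16 + 2*R)
1/(l(k(-5)) - 47347) - Z = 1/((16 + 2*((-5)²*(-7 - 5))) - 47347) - 1*6864 = 1/((16 + 2*(25*(-12))) - 47347) - 6864 = 1/((16 + 2*(-300)) - 47347) - 6864 = 1/((16 - 600) - 47347) - 6864 = 1/(-584 - 47347) - 6864 = 1/(-47931) - 6864 = -1/47931 - 6864 = -328998385/47931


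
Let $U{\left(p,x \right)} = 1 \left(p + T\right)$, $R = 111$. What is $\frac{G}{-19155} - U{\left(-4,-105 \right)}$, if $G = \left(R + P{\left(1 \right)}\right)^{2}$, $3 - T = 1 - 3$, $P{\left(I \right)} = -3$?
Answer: $- \frac{10273}{6385} \approx -1.6089$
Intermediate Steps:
$T = 5$ ($T = 3 - \left(1 - 3\right) = 3 - -2 = 3 + 2 = 5$)
$U{\left(p,x \right)} = 5 + p$ ($U{\left(p,x \right)} = 1 \left(p + 5\right) = 1 \left(5 + p\right) = 5 + p$)
$G = 11664$ ($G = \left(111 - 3\right)^{2} = 108^{2} = 11664$)
$\frac{G}{-19155} - U{\left(-4,-105 \right)} = \frac{11664}{-19155} - \left(5 - 4\right) = 11664 \left(- \frac{1}{19155}\right) - 1 = - \frac{3888}{6385} - 1 = - \frac{10273}{6385}$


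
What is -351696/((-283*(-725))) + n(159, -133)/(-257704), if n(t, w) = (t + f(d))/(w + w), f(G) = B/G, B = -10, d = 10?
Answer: -12054234767047/7032297620600 ≈ -1.7141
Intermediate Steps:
f(G) = -10/G
n(t, w) = (-1 + t)/(2*w) (n(t, w) = (t - 10/10)/(w + w) = (t - 10*⅒)/((2*w)) = (t - 1)*(1/(2*w)) = (-1 + t)*(1/(2*w)) = (-1 + t)/(2*w))
-351696/((-283*(-725))) + n(159, -133)/(-257704) = -351696/((-283*(-725))) + ((½)*(-1 + 159)/(-133))/(-257704) = -351696/205175 + ((½)*(-1/133)*158)*(-1/257704) = -351696*1/205175 - 79/133*(-1/257704) = -351696/205175 + 79/34274632 = -12054234767047/7032297620600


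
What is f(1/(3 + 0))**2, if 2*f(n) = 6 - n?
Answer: 289/36 ≈ 8.0278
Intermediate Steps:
f(n) = 3 - n/2 (f(n) = (6 - n)/2 = 3 - n/2)
f(1/(3 + 0))**2 = (3 - 1/(2*(3 + 0)))**2 = (3 - 1/2/3)**2 = (3 - 1/2*1/3)**2 = (3 - 1/6)**2 = (17/6)**2 = 289/36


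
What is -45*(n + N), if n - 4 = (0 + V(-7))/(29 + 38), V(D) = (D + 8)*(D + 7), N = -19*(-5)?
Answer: -4455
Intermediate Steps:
N = 95
V(D) = (7 + D)*(8 + D) (V(D) = (8 + D)*(7 + D) = (7 + D)*(8 + D))
n = 4 (n = 4 + (0 + (56 + (-7)² + 15*(-7)))/(29 + 38) = 4 + (0 + (56 + 49 - 105))/67 = 4 + (0 + 0)*(1/67) = 4 + 0*(1/67) = 4 + 0 = 4)
-45*(n + N) = -45*(4 + 95) = -45*99 = -4455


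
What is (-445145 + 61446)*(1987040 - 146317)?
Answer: -706283574377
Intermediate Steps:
(-445145 + 61446)*(1987040 - 146317) = -383699*1840723 = -706283574377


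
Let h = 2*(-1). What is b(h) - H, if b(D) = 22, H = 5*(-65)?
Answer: 347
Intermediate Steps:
h = -2
H = -325
b(h) - H = 22 - 1*(-325) = 22 + 325 = 347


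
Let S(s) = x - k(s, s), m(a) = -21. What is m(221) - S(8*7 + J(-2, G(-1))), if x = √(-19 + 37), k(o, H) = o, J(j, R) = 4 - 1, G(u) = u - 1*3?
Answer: 38 - 3*√2 ≈ 33.757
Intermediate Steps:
G(u) = -3 + u (G(u) = u - 3 = -3 + u)
J(j, R) = 3
x = 3*√2 (x = √18 = 3*√2 ≈ 4.2426)
S(s) = -s + 3*√2 (S(s) = 3*√2 - s = -s + 3*√2)
m(221) - S(8*7 + J(-2, G(-1))) = -21 - (-(8*7 + 3) + 3*√2) = -21 - (-(56 + 3) + 3*√2) = -21 - (-1*59 + 3*√2) = -21 - (-59 + 3*√2) = -21 + (59 - 3*√2) = 38 - 3*√2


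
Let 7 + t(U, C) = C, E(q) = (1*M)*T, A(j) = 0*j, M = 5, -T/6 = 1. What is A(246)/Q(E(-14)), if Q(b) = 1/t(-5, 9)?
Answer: 0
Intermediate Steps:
T = -6 (T = -6*1 = -6)
A(j) = 0
E(q) = -30 (E(q) = (1*5)*(-6) = 5*(-6) = -30)
t(U, C) = -7 + C
Q(b) = 1/2 (Q(b) = 1/(-7 + 9) = 1/2)
A(246)/Q(E(-14)) = 0/(1/2) = 0*2 = 0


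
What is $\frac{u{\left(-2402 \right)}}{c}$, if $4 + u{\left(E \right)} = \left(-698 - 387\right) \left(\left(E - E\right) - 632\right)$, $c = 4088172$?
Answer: $\frac{57143}{340681} \approx 0.16773$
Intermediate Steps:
$u{\left(E \right)} = 685716$ ($u{\left(E \right)} = -4 + \left(-698 - 387\right) \left(\left(E - E\right) - 632\right) = -4 - 1085 \left(0 - 632\right) = -4 - -685720 = -4 + 685720 = 685716$)
$\frac{u{\left(-2402 \right)}}{c} = \frac{685716}{4088172} = 685716 \cdot \frac{1}{4088172} = \frac{57143}{340681}$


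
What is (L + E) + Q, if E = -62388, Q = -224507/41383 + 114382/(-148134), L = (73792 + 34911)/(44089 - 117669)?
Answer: -14072167420931106883/225531136756380 ≈ -62396.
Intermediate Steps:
L = -108703/73580 (L = 108703/(-73580) = 108703*(-1/73580) = -108703/73580 ≈ -1.4773)
Q = -18995295122/3065114661 (Q = -224507*1/41383 + 114382*(-1/148134) = -224507/41383 - 57191/74067 = -18995295122/3065114661 ≈ -6.1973)
(L + E) + Q = (-108703/73580 - 62388) - 18995295122/3065114661 = -4590617743/73580 - 18995295122/3065114661 = -14072167420931106883/225531136756380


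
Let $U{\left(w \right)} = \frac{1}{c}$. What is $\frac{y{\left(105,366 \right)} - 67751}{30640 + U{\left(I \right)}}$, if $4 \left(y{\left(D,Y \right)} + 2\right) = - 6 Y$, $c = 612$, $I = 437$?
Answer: $- \frac{3215448}{1442437} \approx -2.2292$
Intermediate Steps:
$y{\left(D,Y \right)} = -2 - \frac{3 Y}{2}$ ($y{\left(D,Y \right)} = -2 + \frac{\left(-6\right) Y}{4} = -2 - \frac{3 Y}{2}$)
$U{\left(w \right)} = \frac{1}{612}$
$\frac{y{\left(105,366 \right)} - 67751}{30640 + U{\left(I \right)}} = \frac{\left(-2 - 549\right) - 67751}{30640 + \frac{1}{612}} = \frac{\left(-2 - 549\right) - 67751}{\frac{18751681}{612}} = \left(-551 - 67751\right) \frac{612}{18751681} = \left(-68302\right) \frac{612}{18751681} = - \frac{3215448}{1442437}$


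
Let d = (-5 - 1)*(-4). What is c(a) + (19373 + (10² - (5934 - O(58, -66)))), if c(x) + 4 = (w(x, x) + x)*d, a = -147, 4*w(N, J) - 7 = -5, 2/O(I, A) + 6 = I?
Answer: 260495/26 ≈ 10019.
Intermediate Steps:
O(I, A) = 2/(-6 + I)
w(N, J) = ½ (w(N, J) = 7/4 + (¼)*(-5) = 7/4 - 5/4 = ½)
d = 24 (d = -6*(-4) = 24)
c(x) = 8 + 24*x (c(x) = -4 + (½ + x)*24 = -4 + (12 + 24*x) = 8 + 24*x)
c(a) + (19373 + (10² - (5934 - O(58, -66)))) = (8 + 24*(-147)) + (19373 + (10² - (5934 - 2/(-6 + 58)))) = (8 - 3528) + (19373 + (100 - (5934 - 2/52))) = -3520 + (19373 + (100 - (5934 - 2/52))) = -3520 + (19373 + (100 - (5934 - 1*1/26))) = -3520 + (19373 + (100 - (5934 - 1/26))) = -3520 + (19373 + (100 - 1*154283/26)) = -3520 + (19373 + (100 - 154283/26)) = -3520 + (19373 - 151683/26) = -3520 + 352015/26 = 260495/26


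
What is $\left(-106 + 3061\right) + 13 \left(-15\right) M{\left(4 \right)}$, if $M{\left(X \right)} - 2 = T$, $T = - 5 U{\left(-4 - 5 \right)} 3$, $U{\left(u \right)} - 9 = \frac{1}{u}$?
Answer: $28565$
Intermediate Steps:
$U{\left(u \right)} = 9 + \frac{1}{u}$
$T = - \frac{400}{3}$ ($T = - 5 \left(9 + \frac{1}{-4 - 5}\right) 3 = - 5 \left(9 + \frac{1}{-9}\right) 3 = - 5 \left(9 - \frac{1}{9}\right) 3 = \left(-5\right) \frac{80}{9} \cdot 3 = \left(- \frac{400}{9}\right) 3 = - \frac{400}{3} \approx -133.33$)
$M{\left(X \right)} = - \frac{394}{3}$ ($M{\left(X \right)} = 2 - \frac{400}{3} = - \frac{394}{3}$)
$\left(-106 + 3061\right) + 13 \left(-15\right) M{\left(4 \right)} = \left(-106 + 3061\right) + 13 \left(-15\right) \left(- \frac{394}{3}\right) = 2955 - -25610 = 2955 + 25610 = 28565$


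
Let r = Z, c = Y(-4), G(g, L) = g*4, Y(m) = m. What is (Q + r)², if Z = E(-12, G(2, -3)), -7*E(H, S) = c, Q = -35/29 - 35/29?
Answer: 139876/41209 ≈ 3.3943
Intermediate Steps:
G(g, L) = 4*g
Q = -70/29 (Q = -35*1/29 - 35*1/29 = -35/29 - 35/29 = -70/29 ≈ -2.4138)
c = -4
E(H, S) = 4/7 (E(H, S) = -⅐*(-4) = 4/7)
Z = 4/7 ≈ 0.57143
r = 4/7 ≈ 0.57143
(Q + r)² = (-70/29 + 4/7)² = (-374/203)² = 139876/41209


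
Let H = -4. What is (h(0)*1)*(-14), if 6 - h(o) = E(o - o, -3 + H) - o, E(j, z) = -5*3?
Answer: -294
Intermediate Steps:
E(j, z) = -15
h(o) = 21 + o (h(o) = 6 - (-15 - o) = 6 + (15 + o) = 21 + o)
(h(0)*1)*(-14) = ((21 + 0)*1)*(-14) = (21*1)*(-14) = 21*(-14) = -294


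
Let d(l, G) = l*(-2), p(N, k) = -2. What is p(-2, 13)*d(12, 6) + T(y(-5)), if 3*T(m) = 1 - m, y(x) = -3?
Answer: 148/3 ≈ 49.333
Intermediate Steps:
d(l, G) = -2*l
T(m) = 1/3 - m/3 (T(m) = (1 - m)/3 = 1/3 - m/3)
p(-2, 13)*d(12, 6) + T(y(-5)) = -(-4)*12 + (1/3 - 1/3*(-3)) = -2*(-24) + (1/3 + 1) = 48 + 4/3 = 148/3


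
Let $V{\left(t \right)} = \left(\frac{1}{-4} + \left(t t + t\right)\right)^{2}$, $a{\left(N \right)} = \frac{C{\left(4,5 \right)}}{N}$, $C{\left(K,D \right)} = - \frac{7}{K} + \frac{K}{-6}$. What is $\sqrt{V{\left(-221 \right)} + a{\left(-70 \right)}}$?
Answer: $\frac{\sqrt{416988447893115}}{420} \approx 48620.0$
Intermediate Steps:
$C{\left(K,D \right)} = - \frac{7}{K} - \frac{K}{6}$ ($C{\left(K,D \right)} = - \frac{7}{K} + K \left(- \frac{1}{6}\right) = - \frac{7}{K} - \frac{K}{6}$)
$a{\left(N \right)} = - \frac{29}{12 N}$ ($a{\left(N \right)} = \frac{- \frac{7}{4} - \frac{2}{3}}{N} = - \frac{29}{12 N}$)
$V{\left(t \right)} = \left(- \frac{1}{4} + t + t^{2}\right)^{2}$ ($V{\left(t \right)} = \left(- \frac{1}{4} + \left(t^{2} + t\right)\right)^{2} = \left(- \frac{1}{4} + \left(t + t^{2}\right)\right)^{2} = \left(- \frac{1}{4} + t + t^{2}\right)^{2}$)
$\sqrt{V{\left(-221 \right)} + a{\left(-70 \right)}} = \sqrt{\frac{\left(-1 + 4 \left(-221\right) + 4 \left(-221\right)^{2}\right)^{2}}{16} - \frac{29}{12 \left(-70\right)}} = \sqrt{\frac{\left(-1 - 884 + 4 \cdot 48841\right)^{2}}{16} - - \frac{29}{840}} = \sqrt{\frac{\left(-1 - 884 + 195364\right)^{2}}{16} + \frac{29}{840}} = \sqrt{\frac{194479^{2}}{16} + \frac{29}{840}} = \sqrt{\frac{1}{16} \cdot 37822081441 + \frac{29}{840}} = \sqrt{\frac{37822081441}{16} + \frac{29}{840}} = \sqrt{\frac{3971318551363}{1680}} = \frac{\sqrt{416988447893115}}{420}$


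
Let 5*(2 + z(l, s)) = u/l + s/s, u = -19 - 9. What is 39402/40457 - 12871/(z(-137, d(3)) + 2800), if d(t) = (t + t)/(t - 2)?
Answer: -56233809121/15509555063 ≈ -3.6258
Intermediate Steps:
d(t) = 2*t/(-2 + t) (d(t) = (2*t)/(-2 + t) = 2*t/(-2 + t))
u = -28
z(l, s) = -9/5 - 28/(5*l) (z(l, s) = -2 + (-28/l + s/s)/5 = -2 + (-28/l + 1)/5 = -2 + (1 - 28/l)/5 = -2 + (1/5 - 28/(5*l)) = -9/5 - 28/(5*l))
39402/40457 - 12871/(z(-137, d(3)) + 2800) = 39402/40457 - 12871/((1/5)*(-28 - 9*(-137))/(-137) + 2800) = 39402*(1/40457) - 12871/((1/5)*(-1/137)*(-28 + 1233) + 2800) = 39402/40457 - 12871/((1/5)*(-1/137)*1205 + 2800) = 39402/40457 - 12871/(-241/137 + 2800) = 39402/40457 - 12871/383359/137 = 39402/40457 - 12871*137/383359 = 39402/40457 - 1763327/383359 = -56233809121/15509555063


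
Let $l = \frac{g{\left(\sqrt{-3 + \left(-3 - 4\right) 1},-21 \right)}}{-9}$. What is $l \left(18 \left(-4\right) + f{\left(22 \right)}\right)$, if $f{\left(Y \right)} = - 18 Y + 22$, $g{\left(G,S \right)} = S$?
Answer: $- \frac{3122}{3} \approx -1040.7$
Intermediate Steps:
$l = \frac{7}{3}$ ($l = - \frac{21}{-9} = \left(-21\right) \left(- \frac{1}{9}\right) = \frac{7}{3} \approx 2.3333$)
$f{\left(Y \right)} = 22 - 18 Y$
$l \left(18 \left(-4\right) + f{\left(22 \right)}\right) = \frac{7 \left(18 \left(-4\right) + \left(22 - 396\right)\right)}{3} = \frac{7 \left(-72 + \left(22 - 396\right)\right)}{3} = \frac{7 \left(-72 - 374\right)}{3} = \frac{7}{3} \left(-446\right) = - \frac{3122}{3}$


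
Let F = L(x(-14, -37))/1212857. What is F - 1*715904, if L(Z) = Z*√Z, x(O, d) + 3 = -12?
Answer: -715904 - 15*I*√15/1212857 ≈ -7.159e+5 - 4.7899e-5*I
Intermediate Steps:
x(O, d) = -15 (x(O, d) = -3 - 12 = -15)
L(Z) = Z^(3/2)
F = -15*I*√15/1212857 (F = (-15)^(3/2)/1212857 = -15*I*√15*(1/1212857) = -15*I*√15/1212857 ≈ -4.7899e-5*I)
F - 1*715904 = -15*I*√15/1212857 - 1*715904 = -15*I*√15/1212857 - 715904 = -715904 - 15*I*√15/1212857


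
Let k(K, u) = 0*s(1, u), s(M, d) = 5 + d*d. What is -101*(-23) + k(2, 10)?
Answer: 2323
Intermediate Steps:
s(M, d) = 5 + d²
k(K, u) = 0 (k(K, u) = 0*(5 + u²) = 0)
-101*(-23) + k(2, 10) = -101*(-23) + 0 = 2323 + 0 = 2323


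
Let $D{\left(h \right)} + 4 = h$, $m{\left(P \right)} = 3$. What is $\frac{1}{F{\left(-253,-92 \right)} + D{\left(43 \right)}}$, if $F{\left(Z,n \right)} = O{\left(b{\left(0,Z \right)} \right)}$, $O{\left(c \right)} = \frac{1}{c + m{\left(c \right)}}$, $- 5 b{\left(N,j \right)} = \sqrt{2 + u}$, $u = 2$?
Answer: $\frac{13}{512} \approx 0.025391$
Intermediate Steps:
$b{\left(N,j \right)} = - \frac{2}{5}$ ($b{\left(N,j \right)} = - \frac{\sqrt{2 + 2}}{5} = - \frac{\sqrt{4}}{5} = \left(- \frac{1}{5}\right) 2 = - \frac{2}{5}$)
$O{\left(c \right)} = \frac{1}{3 + c}$ ($O{\left(c \right)} = \frac{1}{c + 3} = \frac{1}{3 + c}$)
$F{\left(Z,n \right)} = \frac{5}{13}$ ($F{\left(Z,n \right)} = \frac{1}{3 - \frac{2}{5}} = \frac{1}{\frac{13}{5}} = \frac{5}{13}$)
$D{\left(h \right)} = -4 + h$
$\frac{1}{F{\left(-253,-92 \right)} + D{\left(43 \right)}} = \frac{1}{\frac{5}{13} + \left(-4 + 43\right)} = \frac{1}{\frac{5}{13} + 39} = \frac{1}{\frac{512}{13}} = \frac{13}{512}$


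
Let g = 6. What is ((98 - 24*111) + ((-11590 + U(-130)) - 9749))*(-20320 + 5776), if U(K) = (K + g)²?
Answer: 124045776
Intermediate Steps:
U(K) = (6 + K)² (U(K) = (K + 6)² = (6 + K)²)
((98 - 24*111) + ((-11590 + U(-130)) - 9749))*(-20320 + 5776) = ((98 - 24*111) + ((-11590 + (6 - 130)²) - 9749))*(-20320 + 5776) = ((98 - 2664) + ((-11590 + (-124)²) - 9749))*(-14544) = (-2566 + ((-11590 + 15376) - 9749))*(-14544) = (-2566 + (3786 - 9749))*(-14544) = (-2566 - 5963)*(-14544) = -8529*(-14544) = 124045776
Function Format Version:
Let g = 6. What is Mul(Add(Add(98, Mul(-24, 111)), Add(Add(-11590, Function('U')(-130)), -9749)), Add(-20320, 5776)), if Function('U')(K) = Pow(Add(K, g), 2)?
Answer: 124045776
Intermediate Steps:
Function('U')(K) = Pow(Add(6, K), 2) (Function('U')(K) = Pow(Add(K, 6), 2) = Pow(Add(6, K), 2))
Mul(Add(Add(98, Mul(-24, 111)), Add(Add(-11590, Function('U')(-130)), -9749)), Add(-20320, 5776)) = Mul(Add(Add(98, Mul(-24, 111)), Add(Add(-11590, Pow(Add(6, -130), 2)), -9749)), Add(-20320, 5776)) = Mul(Add(Add(98, -2664), Add(Add(-11590, Pow(-124, 2)), -9749)), -14544) = Mul(Add(-2566, Add(Add(-11590, 15376), -9749)), -14544) = Mul(Add(-2566, Add(3786, -9749)), -14544) = Mul(Add(-2566, -5963), -14544) = Mul(-8529, -14544) = 124045776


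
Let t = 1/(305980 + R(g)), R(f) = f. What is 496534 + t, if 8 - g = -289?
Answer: 152076943919/306277 ≈ 4.9653e+5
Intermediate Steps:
g = 297 (g = 8 - 1*(-289) = 8 + 289 = 297)
t = 1/306277 (t = 1/(305980 + 297) = 1/306277 ≈ 3.2650e-6)
496534 + t = 496534 + 1/306277 = 152076943919/306277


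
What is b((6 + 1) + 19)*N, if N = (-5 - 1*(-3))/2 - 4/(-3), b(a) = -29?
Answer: -29/3 ≈ -9.6667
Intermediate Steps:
N = ⅓ (N = (-5 + 3)*(½) - 4*(-⅓) = -2*½ + 4/3 = -1 + 4/3 = ⅓ ≈ 0.33333)
b((6 + 1) + 19)*N = -29*⅓ = -29/3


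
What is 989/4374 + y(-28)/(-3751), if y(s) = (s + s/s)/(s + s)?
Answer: 103813643/459392472 ≈ 0.22598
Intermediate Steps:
y(s) = (1 + s)/(2*s) (y(s) = (s + 1)/((2*s)) = (1 + s)*(1/(2*s)) = (1 + s)/(2*s))
989/4374 + y(-28)/(-3751) = 989/4374 + ((1/2)*(1 - 28)/(-28))/(-3751) = 989*(1/4374) + ((1/2)*(-1/28)*(-27))*(-1/3751) = 989/4374 + (27/56)*(-1/3751) = 989/4374 - 27/210056 = 103813643/459392472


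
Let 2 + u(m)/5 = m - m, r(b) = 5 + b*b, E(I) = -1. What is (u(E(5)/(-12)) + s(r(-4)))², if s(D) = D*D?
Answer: 185761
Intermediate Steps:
r(b) = 5 + b²
s(D) = D²
u(m) = -10 (u(m) = -10 + 5*(m - m) = -10 + 5*0 = -10 + 0 = -10)
(u(E(5)/(-12)) + s(r(-4)))² = (-10 + (5 + (-4)²)²)² = (-10 + (5 + 16)²)² = (-10 + 21²)² = (-10 + 441)² = 431² = 185761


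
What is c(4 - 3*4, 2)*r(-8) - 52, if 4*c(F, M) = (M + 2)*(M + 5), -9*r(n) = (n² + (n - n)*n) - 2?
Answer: -902/9 ≈ -100.22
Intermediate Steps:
r(n) = 2/9 - n²/9 (r(n) = -((n² + (n - n)*n) - 2)/9 = -((n² + 0*n) - 2)/9 = -((n² + 0) - 2)/9 = -(n² - 2)/9 = -(-2 + n²)/9 = 2/9 - n²/9)
c(F, M) = (2 + M)*(5 + M)/4 (c(F, M) = ((M + 2)*(M + 5))/4 = ((2 + M)*(5 + M))/4 = (2 + M)*(5 + M)/4)
c(4 - 3*4, 2)*r(-8) - 52 = (5/2 + (¼)*2² + (7/4)*2)*(2/9 - ⅑*(-8)²) - 52 = (5/2 + (¼)*4 + 7/2)*(2/9 - ⅑*64) - 52 = (5/2 + 1 + 7/2)*(2/9 - 64/9) - 52 = 7*(-62/9) - 52 = -434/9 - 52 = -902/9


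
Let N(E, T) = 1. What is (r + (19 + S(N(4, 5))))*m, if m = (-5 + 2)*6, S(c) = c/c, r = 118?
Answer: -2484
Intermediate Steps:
S(c) = 1
m = -18 (m = -3*6 = -18)
(r + (19 + S(N(4, 5))))*m = (118 + (19 + 1))*(-18) = (118 + 20)*(-18) = 138*(-18) = -2484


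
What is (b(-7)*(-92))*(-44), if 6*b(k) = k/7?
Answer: -2024/3 ≈ -674.67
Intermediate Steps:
b(k) = k/42 (b(k) = (k/7)/6 = k/42)
(b(-7)*(-92))*(-44) = (((1/42)*(-7))*(-92))*(-44) = -⅙*(-92)*(-44) = (46/3)*(-44) = -2024/3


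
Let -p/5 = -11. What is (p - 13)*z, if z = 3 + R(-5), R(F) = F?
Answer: -84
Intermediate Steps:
p = 55 (p = -5*(-11) = 55)
z = -2 (z = 3 - 5 = -2)
(p - 13)*z = (55 - 13)*(-2) = 42*(-2) = -84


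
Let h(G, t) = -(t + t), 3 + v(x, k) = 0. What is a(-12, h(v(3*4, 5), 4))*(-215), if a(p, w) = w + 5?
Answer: 645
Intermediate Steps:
v(x, k) = -3 (v(x, k) = -3 + 0 = -3)
h(G, t) = -2*t
a(p, w) = 5 + w
a(-12, h(v(3*4, 5), 4))*(-215) = (5 - 2*4)*(-215) = (5 - 8)*(-215) = -3*(-215) = 645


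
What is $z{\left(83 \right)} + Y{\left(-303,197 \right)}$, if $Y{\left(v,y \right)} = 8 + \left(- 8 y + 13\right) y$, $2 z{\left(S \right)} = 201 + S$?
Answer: $-307761$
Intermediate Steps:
$z{\left(S \right)} = \frac{201}{2} + \frac{S}{2}$ ($z{\left(S \right)} = \frac{201 + S}{2} = \frac{201}{2} + \frac{S}{2}$)
$Y{\left(v,y \right)} = 8 + y \left(13 - 8 y\right)$ ($Y{\left(v,y \right)} = 8 + \left(13 - 8 y\right) y = 8 + y \left(13 - 8 y\right)$)
$z{\left(83 \right)} + Y{\left(-303,197 \right)} = \left(\frac{201}{2} + \frac{1}{2} \cdot 83\right) + \left(8 - 8 \cdot 197^{2} + 13 \cdot 197\right) = \left(\frac{201}{2} + \frac{83}{2}\right) + \left(8 - 310472 + 2561\right) = 142 + \left(8 - 310472 + 2561\right) = 142 - 307903 = -307761$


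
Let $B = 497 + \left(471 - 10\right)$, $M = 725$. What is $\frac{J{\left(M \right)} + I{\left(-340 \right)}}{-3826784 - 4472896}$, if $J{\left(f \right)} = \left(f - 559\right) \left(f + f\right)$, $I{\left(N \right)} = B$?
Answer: $- \frac{120829}{4149840} \approx -0.029117$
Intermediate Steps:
$B = 958$ ($B = 497 + \left(471 - 10\right) = 497 + 461 = 958$)
$I{\left(N \right)} = 958$
$J{\left(f \right)} = 2 f \left(-559 + f\right)$ ($J{\left(f \right)} = \left(-559 + f\right) 2 f = 2 f \left(-559 + f\right)$)
$\frac{J{\left(M \right)} + I{\left(-340 \right)}}{-3826784 - 4472896} = \frac{2 \cdot 725 \left(-559 + 725\right) + 958}{-3826784 - 4472896} = \frac{2 \cdot 725 \cdot 166 + 958}{-8299680} = \left(240700 + 958\right) \left(- \frac{1}{8299680}\right) = 241658 \left(- \frac{1}{8299680}\right) = - \frac{120829}{4149840}$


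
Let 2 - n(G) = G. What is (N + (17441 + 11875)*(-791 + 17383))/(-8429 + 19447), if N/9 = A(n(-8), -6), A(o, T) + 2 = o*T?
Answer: 243205257/5509 ≈ 44147.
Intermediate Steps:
n(G) = 2 - G
A(o, T) = -2 + T*o (A(o, T) = -2 + o*T = -2 + T*o)
N = -558 (N = 9*(-2 - 6*(2 - 1*(-8))) = 9*(-2 - 6*(2 + 8)) = 9*(-2 - 6*10) = 9*(-2 - 60) = 9*(-62) = -558)
(N + (17441 + 11875)*(-791 + 17383))/(-8429 + 19447) = (-558 + (17441 + 11875)*(-791 + 17383))/(-8429 + 19447) = (-558 + 29316*16592)/11018 = (-558 + 486411072)*(1/11018) = 486410514*(1/11018) = 243205257/5509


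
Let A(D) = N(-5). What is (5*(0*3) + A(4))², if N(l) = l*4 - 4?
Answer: 576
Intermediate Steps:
N(l) = -4 + 4*l (N(l) = 4*l - 4 = -4 + 4*l)
A(D) = -24 (A(D) = -4 + 4*(-5) = -4 - 20 = -24)
(5*(0*3) + A(4))² = (5*(0*3) - 24)² = (5*0 - 24)² = (0 - 24)² = (-24)² = 576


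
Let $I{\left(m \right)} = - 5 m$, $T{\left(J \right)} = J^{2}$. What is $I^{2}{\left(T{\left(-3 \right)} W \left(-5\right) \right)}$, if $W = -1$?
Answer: $50625$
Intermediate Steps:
$I^{2}{\left(T{\left(-3 \right)} W \left(-5\right) \right)} = \left(- 5 \left(-3\right)^{2} \left(-1\right) \left(-5\right)\right)^{2} = \left(- 5 \cdot 9 \left(-1\right) \left(-5\right)\right)^{2} = \left(- 5 \left(\left(-9\right) \left(-5\right)\right)\right)^{2} = \left(\left(-5\right) 45\right)^{2} = \left(-225\right)^{2} = 50625$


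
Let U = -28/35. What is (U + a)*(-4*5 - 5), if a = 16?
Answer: -380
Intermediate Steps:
U = -⅘ (U = -28*1/35 = -⅘ ≈ -0.80000)
(U + a)*(-4*5 - 5) = (-⅘ + 16)*(-4*5 - 5) = 76*(-20 - 5)/5 = (76/5)*(-25) = -380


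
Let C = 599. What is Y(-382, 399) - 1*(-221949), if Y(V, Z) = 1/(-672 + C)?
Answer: 16202276/73 ≈ 2.2195e+5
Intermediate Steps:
Y(V, Z) = -1/73 (Y(V, Z) = 1/(-672 + 599) = 1/(-73) = -1/73)
Y(-382, 399) - 1*(-221949) = -1/73 - 1*(-221949) = -1/73 + 221949 = 16202276/73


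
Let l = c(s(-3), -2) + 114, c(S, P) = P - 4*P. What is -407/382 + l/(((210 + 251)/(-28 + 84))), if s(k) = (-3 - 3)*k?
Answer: 2379413/176102 ≈ 13.512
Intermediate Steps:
s(k) = -6*k
c(S, P) = -3*P
l = 120 (l = -3*(-2) + 114 = 6 + 114 = 120)
-407/382 + l/(((210 + 251)/(-28 + 84))) = -407/382 + 120/(((210 + 251)/(-28 + 84))) = -407*1/382 + 120/((461/56)) = -407/382 + 120/((461*(1/56))) = -407/382 + 120/(461/56) = -407/382 + 120*(56/461) = -407/382 + 6720/461 = 2379413/176102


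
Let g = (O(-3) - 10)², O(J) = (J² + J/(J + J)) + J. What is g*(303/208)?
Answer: 14847/832 ≈ 17.845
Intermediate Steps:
O(J) = ½ + J + J² (O(J) = (J² + J/((2*J))) + J = (J² + (1/(2*J))*J) + J = (J² + ½) + J = (½ + J²) + J = ½ + J + J²)
g = 49/4 (g = ((½ - 3 + (-3)²) - 10)² = ((½ - 3 + 9) - 10)² = (13/2 - 10)² = (-7/2)² = 49/4 ≈ 12.250)
g*(303/208) = 49*(303/208)/4 = 49*(303*(1/208))/4 = (49/4)*(303/208) = 14847/832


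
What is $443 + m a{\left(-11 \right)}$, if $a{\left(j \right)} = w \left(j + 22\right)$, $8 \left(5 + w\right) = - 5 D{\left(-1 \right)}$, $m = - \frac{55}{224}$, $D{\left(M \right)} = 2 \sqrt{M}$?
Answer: $\frac{102257}{224} + \frac{3025 i}{896} \approx 456.5 + 3.3761 i$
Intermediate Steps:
$m = - \frac{55}{224}$ ($m = \left(-55\right) \frac{1}{224} = - \frac{55}{224} \approx -0.24554$)
$w = -5 - \frac{5 i}{4}$ ($w = -5 + \frac{\left(-5\right) 2 \sqrt{-1}}{8} = -5 + \frac{\left(-5\right) 2 i}{8} = -5 + \frac{\left(-10\right) i}{8} = -5 - \frac{5 i}{4} \approx -5.0 - 1.25 i$)
$a{\left(j \right)} = \left(-5 - \frac{5 i}{4}\right) \left(22 + j\right)$ ($a{\left(j \right)} = \left(-5 - \frac{5 i}{4}\right) \left(j + 22\right) = \left(-5 - \frac{5 i}{4}\right) \left(22 + j\right)$)
$443 + m a{\left(-11 \right)} = 443 - \frac{55 \left(- \frac{5 \left(4 + i\right) \left(22 - 11\right)}{4}\right)}{224} = 443 - \frac{55 \left(\left(- \frac{5}{4}\right) \left(4 + i\right) 11\right)}{224} = 443 - \frac{55 \left(-55 - \frac{55 i}{4}\right)}{224} = 443 + \left(\frac{3025}{224} + \frac{3025 i}{896}\right) = \frac{102257}{224} + \frac{3025 i}{896}$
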